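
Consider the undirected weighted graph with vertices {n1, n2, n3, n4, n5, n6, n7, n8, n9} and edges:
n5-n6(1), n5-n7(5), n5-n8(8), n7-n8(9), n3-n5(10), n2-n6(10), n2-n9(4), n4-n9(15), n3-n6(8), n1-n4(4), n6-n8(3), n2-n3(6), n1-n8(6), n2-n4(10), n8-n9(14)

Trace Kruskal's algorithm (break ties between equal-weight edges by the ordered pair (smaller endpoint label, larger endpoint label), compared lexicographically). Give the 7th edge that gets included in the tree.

Sort edges by weight, then run Kruskal:
n5-n6 (1): add — endpoints in different components.
n6-n8 (3): add — endpoints in different components.
n1-n4 (4): add — endpoints in different components.
n2-n9 (4): add — endpoints in different components.
n5-n7 (5): add — endpoints in different components.
n1-n8 (6): add — endpoints in different components.
n2-n3 (6): add — endpoints in different components.
n3-n6 (8): add — endpoints in different components.
The 7th edge added is n2-n3.

n2-n3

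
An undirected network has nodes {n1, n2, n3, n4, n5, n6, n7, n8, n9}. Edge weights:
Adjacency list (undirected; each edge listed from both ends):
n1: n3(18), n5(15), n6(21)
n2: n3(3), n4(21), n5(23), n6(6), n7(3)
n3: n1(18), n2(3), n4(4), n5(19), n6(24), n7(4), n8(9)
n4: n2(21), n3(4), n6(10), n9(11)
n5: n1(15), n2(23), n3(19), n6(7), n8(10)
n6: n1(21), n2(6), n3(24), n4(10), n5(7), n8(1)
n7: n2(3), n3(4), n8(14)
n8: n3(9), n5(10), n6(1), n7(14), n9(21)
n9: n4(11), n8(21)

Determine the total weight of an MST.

50

Prim's algorithm from n1:
Step 1: cheapest edge leaving the tree is n1 n5 (15); add n5.
Step 2: cheapest edge leaving the tree is n5 n6 (7); add n6.
Step 3: cheapest edge leaving the tree is n6 n8 (1); add n8.
Step 4: cheapest edge leaving the tree is n2 n6 (6); add n2.
Step 5: cheapest edge leaving the tree is n2 n3 (3); add n3.
Step 6: cheapest edge leaving the tree is n2 n7 (3); add n7.
Step 7: cheapest edge leaving the tree is n3 n4 (4); add n4.
Step 8: cheapest edge leaving the tree is n4 n9 (11); add n9.
MST edges: n1 n5, n5 n6, n6 n8, n2 n6, n2 n3, n2 n7, n3 n4, n4 n9; total weight 15+7+1+6+3+3+4+11 = 50.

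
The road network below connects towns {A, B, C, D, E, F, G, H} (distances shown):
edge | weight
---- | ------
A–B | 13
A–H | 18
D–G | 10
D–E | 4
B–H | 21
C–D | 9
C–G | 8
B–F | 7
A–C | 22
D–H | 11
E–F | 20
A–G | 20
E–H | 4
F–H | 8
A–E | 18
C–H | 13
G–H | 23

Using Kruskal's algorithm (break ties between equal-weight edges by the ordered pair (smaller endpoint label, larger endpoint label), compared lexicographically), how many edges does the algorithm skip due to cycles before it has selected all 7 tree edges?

Sort edges by weight, then run Kruskal:
D–E (4): add — endpoints in different components.
E–H (4): add — endpoints in different components.
B–F (7): add — endpoints in different components.
C–G (8): add — endpoints in different components.
F–H (8): add — endpoints in different components.
C–D (9): add — endpoints in different components.
D–G (10): skip — D and G already connected.
D–H (11): skip — D and H already connected.
A–B (13): add — endpoints in different components.
Edges rejected before the tree was complete: 2.

2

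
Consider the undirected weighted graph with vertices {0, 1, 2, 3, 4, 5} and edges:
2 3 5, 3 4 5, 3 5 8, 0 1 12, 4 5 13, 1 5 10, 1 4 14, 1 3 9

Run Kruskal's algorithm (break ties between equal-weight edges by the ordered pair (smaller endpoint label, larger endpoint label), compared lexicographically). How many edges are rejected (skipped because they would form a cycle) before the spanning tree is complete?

Kruskal's algorithm — process edges by increasing weight (ties by edge label):
2 3 (5): add — endpoints in different components.
3 4 (5): add — endpoints in different components.
3 5 (8): add — endpoints in different components.
1 3 (9): add — endpoints in different components.
1 5 (10): skip — 1 and 5 already connected.
0 1 (12): add — endpoints in different components.
Edges rejected before the tree was complete: 1.

1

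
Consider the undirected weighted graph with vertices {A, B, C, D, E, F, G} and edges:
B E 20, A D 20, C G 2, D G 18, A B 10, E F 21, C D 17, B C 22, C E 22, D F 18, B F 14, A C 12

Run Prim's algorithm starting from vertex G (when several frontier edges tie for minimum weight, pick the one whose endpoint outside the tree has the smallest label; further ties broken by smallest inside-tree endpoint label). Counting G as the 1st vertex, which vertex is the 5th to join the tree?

F

Prim's algorithm from G:
Step 1: cheapest edge leaving the tree is C G (2); add C.
Step 2: cheapest edge leaving the tree is A C (12); add A.
Step 3: cheapest edge leaving the tree is A B (10); add B.
Step 4: cheapest edge leaving the tree is B F (14); add F.
Step 5: cheapest edge leaving the tree is C D (17); add D.
Step 6: cheapest edge leaving the tree is B E (20); add E.
Vertex order: G, C, A, B, F, D, E. The 5th vertex is F.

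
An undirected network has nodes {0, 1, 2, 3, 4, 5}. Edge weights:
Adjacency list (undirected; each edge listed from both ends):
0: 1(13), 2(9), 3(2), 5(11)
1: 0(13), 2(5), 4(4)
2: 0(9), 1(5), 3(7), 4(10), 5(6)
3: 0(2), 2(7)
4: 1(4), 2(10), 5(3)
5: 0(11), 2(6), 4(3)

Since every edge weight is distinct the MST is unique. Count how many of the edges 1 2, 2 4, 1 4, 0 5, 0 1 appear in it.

Sort edges by weight, then run Kruskal:
0 3 (2): add. Components now {0,3} {1} {2} {4} {5}
4 5 (3): add. Components now {0,3} {1} {2} {4,5}
1 4 (4): add. Components now {0,3} {1,4,5} {2}
1 2 (5): add. Components now {0,3} {1,2,4,5}
2 5 (6): skip — 2 and 5 already connected.
2 3 (7): add. Components now {0,1,2,3,4,5}
MST edge set: {0 3, 4 5, 1 4, 1 2, 2 3}.
Of the listed edges, {1 2, 1 4} are in the MST → 2.

2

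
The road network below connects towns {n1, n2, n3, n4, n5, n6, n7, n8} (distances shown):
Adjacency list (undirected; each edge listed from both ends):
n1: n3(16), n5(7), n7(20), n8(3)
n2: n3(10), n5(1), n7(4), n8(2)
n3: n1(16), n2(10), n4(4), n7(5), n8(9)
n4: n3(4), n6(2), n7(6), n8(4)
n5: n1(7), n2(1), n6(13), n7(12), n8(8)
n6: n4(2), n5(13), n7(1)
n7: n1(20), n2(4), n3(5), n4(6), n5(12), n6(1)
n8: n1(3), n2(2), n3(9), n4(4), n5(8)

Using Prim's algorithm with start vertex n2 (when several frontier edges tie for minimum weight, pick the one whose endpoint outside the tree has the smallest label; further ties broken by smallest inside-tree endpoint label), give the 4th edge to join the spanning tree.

n4-n8

Grow the tree from n2 using Prim:
Step 1: cheapest edge leaving the tree is n2—n5 (1); add n5.
Step 2: cheapest edge leaving the tree is n2—n8 (2); add n8.
Step 3: cheapest edge leaving the tree is n1—n8 (3); add n1.
Step 4: cheapest edge leaving the tree is n4—n8 (4); add n4.
Step 5: cheapest edge leaving the tree is n4—n6 (2); add n6.
Step 6: cheapest edge leaving the tree is n6—n7 (1); add n7.
Step 7: cheapest edge leaving the tree is n3—n4 (4); add n3.
The 4th edge added is n4—n8.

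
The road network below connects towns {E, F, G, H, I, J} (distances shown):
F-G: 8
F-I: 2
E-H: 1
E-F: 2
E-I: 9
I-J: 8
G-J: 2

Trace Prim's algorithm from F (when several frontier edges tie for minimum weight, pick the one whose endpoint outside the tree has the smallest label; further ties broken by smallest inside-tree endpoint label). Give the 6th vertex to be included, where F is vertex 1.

J

Prim's algorithm from F:
Step 1: cheapest edge leaving the tree is E-F (2); add E.
Step 2: cheapest edge leaving the tree is E-H (1); add H.
Step 3: cheapest edge leaving the tree is F-I (2); add I.
Step 4: cheapest edge leaving the tree is F-G (8); add G.
Step 5: cheapest edge leaving the tree is G-J (2); add J.
Vertex order: F, E, H, I, G, J. The 6th vertex is J.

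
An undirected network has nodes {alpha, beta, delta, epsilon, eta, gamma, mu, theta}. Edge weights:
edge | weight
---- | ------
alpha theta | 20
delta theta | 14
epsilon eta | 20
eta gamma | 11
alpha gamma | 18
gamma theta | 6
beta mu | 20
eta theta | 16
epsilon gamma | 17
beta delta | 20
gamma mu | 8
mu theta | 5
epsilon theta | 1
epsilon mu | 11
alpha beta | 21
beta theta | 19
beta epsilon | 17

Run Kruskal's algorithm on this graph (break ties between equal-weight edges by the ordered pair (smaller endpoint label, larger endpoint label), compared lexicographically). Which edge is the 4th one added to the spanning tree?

eta-gamma

Kruskal's algorithm — process edges by increasing weight (ties by edge label):
epsilon theta (1): add — endpoints in different components.
mu theta (5): add — endpoints in different components.
gamma theta (6): add — endpoints in different components.
gamma mu (8): skip — mu and gamma already connected.
epsilon mu (11): skip — mu and epsilon already connected.
eta gamma (11): add — endpoints in different components.
delta theta (14): add — endpoints in different components.
eta theta (16): skip — theta and eta already connected.
beta epsilon (17): add — endpoints in different components.
epsilon gamma (17): skip — epsilon and gamma already connected.
alpha gamma (18): add — endpoints in different components.
The 4th edge added is eta gamma.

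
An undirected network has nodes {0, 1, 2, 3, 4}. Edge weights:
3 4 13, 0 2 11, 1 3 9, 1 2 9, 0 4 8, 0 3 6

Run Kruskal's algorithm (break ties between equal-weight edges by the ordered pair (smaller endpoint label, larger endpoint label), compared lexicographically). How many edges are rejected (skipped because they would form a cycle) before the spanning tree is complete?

0

Kruskal: consider edges lightest-first.
0 3 (6): add. Components now {0,3} {1} {2} {4}
0 4 (8): add. Components now {0,3,4} {1} {2}
1 2 (9): add. Components now {0,3,4} {1,2}
1 3 (9): add. Components now {0,1,2,3,4}
Edges rejected before the tree was complete: 0.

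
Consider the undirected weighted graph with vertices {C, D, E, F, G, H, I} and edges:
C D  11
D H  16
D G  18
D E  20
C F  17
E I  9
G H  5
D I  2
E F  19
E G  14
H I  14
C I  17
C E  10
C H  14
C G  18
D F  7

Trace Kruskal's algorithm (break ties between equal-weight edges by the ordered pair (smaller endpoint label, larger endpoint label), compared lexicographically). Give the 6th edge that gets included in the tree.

C-H

Kruskal's algorithm — process edges by increasing weight (ties by edge label):
D I (2): add. Components now {C} {D,I} {E} {F} {G} {H}
G H (5): add. Components now {C} {D,I} {E} {F} {G,H}
D F (7): add. Components now {C} {D,F,I} {E} {G,H}
E I (9): add. Components now {C} {D,E,F,I} {G,H}
C E (10): add. Components now {C,D,E,F,I} {G,H}
C D (11): skip — C and D already connected.
C H (14): add. Components now {C,D,E,F,G,H,I}
The 6th edge added is C H.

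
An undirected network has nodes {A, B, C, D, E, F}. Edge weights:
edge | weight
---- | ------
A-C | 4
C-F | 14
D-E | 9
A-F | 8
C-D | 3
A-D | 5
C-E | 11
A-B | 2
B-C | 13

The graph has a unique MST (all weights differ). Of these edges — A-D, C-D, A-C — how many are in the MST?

2

Kruskal's algorithm — process edges by increasing weight (ties by edge label):
A-B (2): add. Components now {A,B} {C} {D} {E} {F}
C-D (3): add. Components now {A,B} {C,D} {E} {F}
A-C (4): add. Components now {A,B,C,D} {E} {F}
A-D (5): skip — A and D already connected.
A-F (8): add. Components now {A,B,C,D,F} {E}
D-E (9): add. Components now {A,B,C,D,E,F}
MST edge set: {A-B, C-D, A-C, A-F, D-E}.
Of the listed edges, {C-D, A-C} are in the MST → 2.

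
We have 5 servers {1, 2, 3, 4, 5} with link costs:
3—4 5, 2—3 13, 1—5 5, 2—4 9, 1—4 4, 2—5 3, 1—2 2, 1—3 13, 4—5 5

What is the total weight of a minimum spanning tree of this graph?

14

Grow the tree from 3 using Prim:
Step 1: cheapest edge leaving the tree is 3—4 (5); add 4.
Step 2: cheapest edge leaving the tree is 1—4 (4); add 1.
Step 3: cheapest edge leaving the tree is 1—2 (2); add 2.
Step 4: cheapest edge leaving the tree is 2—5 (3); add 5.
MST edges: 3—4, 1—4, 1—2, 2—5; total weight 5+4+2+3 = 14.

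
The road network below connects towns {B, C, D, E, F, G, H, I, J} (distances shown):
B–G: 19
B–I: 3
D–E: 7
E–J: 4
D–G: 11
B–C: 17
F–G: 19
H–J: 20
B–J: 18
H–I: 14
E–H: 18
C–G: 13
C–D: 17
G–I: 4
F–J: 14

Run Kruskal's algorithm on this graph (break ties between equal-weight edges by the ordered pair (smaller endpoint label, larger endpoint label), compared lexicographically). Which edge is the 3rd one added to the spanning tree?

G-I

Kruskal: consider edges lightest-first.
B–I (3): add — endpoints in different components.
E–J (4): add — endpoints in different components.
G–I (4): add — endpoints in different components.
D–E (7): add — endpoints in different components.
D–G (11): add — endpoints in different components.
C–G (13): add — endpoints in different components.
F–J (14): add — endpoints in different components.
H–I (14): add — endpoints in different components.
The 3rd edge added is G–I.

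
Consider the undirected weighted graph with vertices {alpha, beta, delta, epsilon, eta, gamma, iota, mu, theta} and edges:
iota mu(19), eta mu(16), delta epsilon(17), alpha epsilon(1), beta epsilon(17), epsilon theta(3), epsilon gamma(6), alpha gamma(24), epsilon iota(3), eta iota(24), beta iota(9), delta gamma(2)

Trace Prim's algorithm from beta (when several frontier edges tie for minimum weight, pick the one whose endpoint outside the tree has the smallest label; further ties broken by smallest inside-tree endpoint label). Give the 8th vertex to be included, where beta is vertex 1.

Grow the tree from beta using Prim:
Step 1: cheapest edge leaving the tree is beta iota (9); add iota.
Step 2: cheapest edge leaving the tree is epsilon iota (3); add epsilon.
Step 3: cheapest edge leaving the tree is alpha epsilon (1); add alpha.
Step 4: cheapest edge leaving the tree is epsilon theta (3); add theta.
Step 5: cheapest edge leaving the tree is epsilon gamma (6); add gamma.
Step 6: cheapest edge leaving the tree is delta gamma (2); add delta.
Step 7: cheapest edge leaving the tree is iota mu (19); add mu.
Step 8: cheapest edge leaving the tree is eta mu (16); add eta.
Vertex order: beta, iota, epsilon, alpha, theta, gamma, delta, mu, eta. The 8th vertex is mu.

mu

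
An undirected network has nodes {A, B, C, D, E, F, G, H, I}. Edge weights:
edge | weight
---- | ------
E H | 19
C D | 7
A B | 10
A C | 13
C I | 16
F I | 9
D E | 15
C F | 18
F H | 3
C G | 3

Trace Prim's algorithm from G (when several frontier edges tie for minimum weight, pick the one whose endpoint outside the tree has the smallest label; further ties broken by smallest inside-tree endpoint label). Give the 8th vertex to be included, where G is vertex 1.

F

Prim's algorithm from G:
Step 1: cheapest edge leaving the tree is C G (3); add C.
Step 2: cheapest edge leaving the tree is C D (7); add D.
Step 3: cheapest edge leaving the tree is A C (13); add A.
Step 4: cheapest edge leaving the tree is A B (10); add B.
Step 5: cheapest edge leaving the tree is D E (15); add E.
Step 6: cheapest edge leaving the tree is C I (16); add I.
Step 7: cheapest edge leaving the tree is F I (9); add F.
Step 8: cheapest edge leaving the tree is F H (3); add H.
Vertex order: G, C, D, A, B, E, I, F, H. The 8th vertex is F.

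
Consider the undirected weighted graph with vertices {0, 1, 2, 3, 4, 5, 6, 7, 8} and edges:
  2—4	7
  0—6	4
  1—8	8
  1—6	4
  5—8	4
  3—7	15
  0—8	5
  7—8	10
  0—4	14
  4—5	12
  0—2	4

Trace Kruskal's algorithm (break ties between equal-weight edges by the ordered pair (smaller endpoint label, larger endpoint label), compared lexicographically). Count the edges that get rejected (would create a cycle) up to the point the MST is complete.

Sort edges by weight, then run Kruskal:
0—2 (4): add — endpoints in different components.
0—6 (4): add — endpoints in different components.
1—6 (4): add — endpoints in different components.
5—8 (4): add — endpoints in different components.
0—8 (5): add — endpoints in different components.
2—4 (7): add — endpoints in different components.
1—8 (8): skip — 1 and 8 already connected.
7—8 (10): add — endpoints in different components.
4—5 (12): skip — 4 and 5 already connected.
0—4 (14): skip — 0 and 4 already connected.
3—7 (15): add — endpoints in different components.
Edges rejected before the tree was complete: 3.

3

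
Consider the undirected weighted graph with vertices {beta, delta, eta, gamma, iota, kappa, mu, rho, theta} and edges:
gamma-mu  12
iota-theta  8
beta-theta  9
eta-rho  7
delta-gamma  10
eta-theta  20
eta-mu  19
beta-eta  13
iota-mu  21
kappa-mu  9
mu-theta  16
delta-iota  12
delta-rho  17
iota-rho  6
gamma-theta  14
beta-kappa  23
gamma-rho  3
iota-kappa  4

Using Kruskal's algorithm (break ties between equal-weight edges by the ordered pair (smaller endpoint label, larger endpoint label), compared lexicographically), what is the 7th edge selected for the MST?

Kruskal: consider edges lightest-first.
gamma-rho (3): add — endpoints in different components.
iota-kappa (4): add — endpoints in different components.
iota-rho (6): add — endpoints in different components.
eta-rho (7): add — endpoints in different components.
iota-theta (8): add — endpoints in different components.
beta-theta (9): add — endpoints in different components.
kappa-mu (9): add — endpoints in different components.
delta-gamma (10): add — endpoints in different components.
The 7th edge added is kappa-mu.

kappa-mu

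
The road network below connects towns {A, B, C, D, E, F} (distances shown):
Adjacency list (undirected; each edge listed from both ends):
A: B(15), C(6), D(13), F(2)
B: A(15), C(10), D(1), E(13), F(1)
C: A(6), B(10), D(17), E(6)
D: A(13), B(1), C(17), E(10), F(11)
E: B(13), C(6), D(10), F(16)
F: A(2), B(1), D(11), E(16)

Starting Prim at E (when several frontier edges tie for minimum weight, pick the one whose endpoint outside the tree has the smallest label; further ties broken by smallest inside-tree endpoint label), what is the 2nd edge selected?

A-C

Grow the tree from E using Prim:
Step 1: cheapest edge leaving the tree is C–E (6); add C.
Step 2: cheapest edge leaving the tree is A–C (6); add A.
Step 3: cheapest edge leaving the tree is A–F (2); add F.
Step 4: cheapest edge leaving the tree is B–F (1); add B.
Step 5: cheapest edge leaving the tree is B–D (1); add D.
The 2nd edge added is A–C.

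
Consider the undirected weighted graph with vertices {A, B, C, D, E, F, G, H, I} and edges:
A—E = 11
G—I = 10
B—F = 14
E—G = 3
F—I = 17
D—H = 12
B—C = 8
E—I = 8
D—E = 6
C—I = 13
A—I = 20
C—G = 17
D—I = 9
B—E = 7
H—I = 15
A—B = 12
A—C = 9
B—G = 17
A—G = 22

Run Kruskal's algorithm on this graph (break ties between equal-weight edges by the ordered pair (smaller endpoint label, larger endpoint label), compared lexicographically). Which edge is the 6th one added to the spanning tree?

Kruskal: consider edges lightest-first.
E—G (3): add — endpoints in different components.
D—E (6): add — endpoints in different components.
B—E (7): add — endpoints in different components.
B—C (8): add — endpoints in different components.
E—I (8): add — endpoints in different components.
A—C (9): add — endpoints in different components.
D—I (9): skip — D and I already connected.
G—I (10): skip — G and I already connected.
A—E (11): skip — A and E already connected.
A—B (12): skip — A and B already connected.
D—H (12): add — endpoints in different components.
C—I (13): skip — C and I already connected.
B—F (14): add — endpoints in different components.
The 6th edge added is A—C.

A-C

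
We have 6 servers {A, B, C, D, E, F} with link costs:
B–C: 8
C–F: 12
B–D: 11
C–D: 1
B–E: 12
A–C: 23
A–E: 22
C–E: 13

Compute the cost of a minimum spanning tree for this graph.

Grow the tree from D using Prim:
Step 1: cheapest edge leaving the tree is C–D (1); add C.
Step 2: cheapest edge leaving the tree is B–C (8); add B.
Step 3: cheapest edge leaving the tree is B–E (12); add E.
Step 4: cheapest edge leaving the tree is C–F (12); add F.
Step 5: cheapest edge leaving the tree is A–E (22); add A.
MST edges: C–D, B–C, B–E, C–F, A–E; total weight 1+8+12+12+22 = 55.

55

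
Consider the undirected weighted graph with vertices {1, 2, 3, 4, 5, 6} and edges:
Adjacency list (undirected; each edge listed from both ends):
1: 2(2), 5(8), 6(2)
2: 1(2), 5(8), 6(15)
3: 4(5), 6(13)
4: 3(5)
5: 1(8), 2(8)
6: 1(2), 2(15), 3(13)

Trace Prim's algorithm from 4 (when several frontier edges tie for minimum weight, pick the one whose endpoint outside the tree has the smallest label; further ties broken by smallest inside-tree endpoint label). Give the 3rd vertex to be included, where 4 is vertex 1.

6

Prim, starting at 4.
Step 1: cheapest edge leaving the tree is 3—4 (5); add 3.
Step 2: cheapest edge leaving the tree is 3—6 (13); add 6.
Step 3: cheapest edge leaving the tree is 1—6 (2); add 1.
Step 4: cheapest edge leaving the tree is 1—2 (2); add 2.
Step 5: cheapest edge leaving the tree is 1—5 (8); add 5.
Vertex order: 4, 3, 6, 1, 2, 5. The 3rd vertex is 6.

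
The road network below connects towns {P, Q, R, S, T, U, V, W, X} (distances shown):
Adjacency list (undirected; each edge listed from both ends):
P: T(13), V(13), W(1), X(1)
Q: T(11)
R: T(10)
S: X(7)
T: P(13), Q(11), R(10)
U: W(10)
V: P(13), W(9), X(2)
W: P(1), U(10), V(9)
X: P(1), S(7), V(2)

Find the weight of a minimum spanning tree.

55

Prim's algorithm from V:
Step 1: cheapest edge leaving the tree is V—X (2); add X.
Step 2: cheapest edge leaving the tree is P—X (1); add P.
Step 3: cheapest edge leaving the tree is P—W (1); add W.
Step 4: cheapest edge leaving the tree is S—X (7); add S.
Step 5: cheapest edge leaving the tree is U—W (10); add U.
Step 6: cheapest edge leaving the tree is P—T (13); add T.
Step 7: cheapest edge leaving the tree is R—T (10); add R.
Step 8: cheapest edge leaving the tree is Q—T (11); add Q.
MST edges: V—X, P—X, P—W, S—X, U—W, P—T, R—T, Q—T; total weight 2+1+1+7+10+13+10+11 = 55.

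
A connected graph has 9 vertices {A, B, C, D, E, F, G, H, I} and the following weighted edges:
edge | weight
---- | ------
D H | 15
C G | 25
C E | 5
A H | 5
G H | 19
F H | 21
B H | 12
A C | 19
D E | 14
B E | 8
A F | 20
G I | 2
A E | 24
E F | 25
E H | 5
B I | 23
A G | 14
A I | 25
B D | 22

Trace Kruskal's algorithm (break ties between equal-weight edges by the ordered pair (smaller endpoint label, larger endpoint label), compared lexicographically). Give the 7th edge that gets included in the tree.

Kruskal: consider edges lightest-first.
G I (2): add — endpoints in different components.
A H (5): add — endpoints in different components.
C E (5): add — endpoints in different components.
E H (5): add — endpoints in different components.
B E (8): add — endpoints in different components.
B H (12): skip — B and H already connected.
A G (14): add — endpoints in different components.
D E (14): add — endpoints in different components.
D H (15): skip — D and H already connected.
A C (19): skip — A and C already connected.
G H (19): skip — G and H already connected.
A F (20): add — endpoints in different components.
The 7th edge added is D E.

D-E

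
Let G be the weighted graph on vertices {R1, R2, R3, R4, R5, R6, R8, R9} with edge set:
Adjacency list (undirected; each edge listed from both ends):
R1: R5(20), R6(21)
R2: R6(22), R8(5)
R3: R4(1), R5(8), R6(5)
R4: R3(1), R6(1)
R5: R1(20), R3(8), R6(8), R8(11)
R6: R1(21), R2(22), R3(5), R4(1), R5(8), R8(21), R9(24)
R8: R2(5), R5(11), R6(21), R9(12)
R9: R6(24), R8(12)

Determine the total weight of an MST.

Prim, starting at R1.
Step 1: cheapest edge leaving the tree is R1-R5 (20); add R5.
Step 2: cheapest edge leaving the tree is R3-R5 (8); add R3.
Step 3: cheapest edge leaving the tree is R3-R4 (1); add R4.
Step 4: cheapest edge leaving the tree is R4-R6 (1); add R6.
Step 5: cheapest edge leaving the tree is R5-R8 (11); add R8.
Step 6: cheapest edge leaving the tree is R2-R8 (5); add R2.
Step 7: cheapest edge leaving the tree is R8-R9 (12); add R9.
MST edges: R1-R5, R3-R5, R3-R4, R4-R6, R5-R8, R2-R8, R8-R9; total weight 20+8+1+1+11+5+12 = 58.

58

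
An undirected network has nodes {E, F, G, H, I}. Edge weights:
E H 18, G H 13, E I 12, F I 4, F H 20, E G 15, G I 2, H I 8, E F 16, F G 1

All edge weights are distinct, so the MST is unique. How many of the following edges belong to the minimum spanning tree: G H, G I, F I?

Kruskal's algorithm — process edges by increasing weight (ties by edge label):
F G (1): add. Components now {E} {F,G} {H} {I}
G I (2): add. Components now {E} {F,G,I} {H}
F I (4): skip — F and I already connected.
H I (8): add. Components now {E} {F,G,H,I}
E I (12): add. Components now {E,F,G,H,I}
MST edge set: {F G, G I, H I, E I}.
Of the listed edges, {G I} are in the MST → 1.

1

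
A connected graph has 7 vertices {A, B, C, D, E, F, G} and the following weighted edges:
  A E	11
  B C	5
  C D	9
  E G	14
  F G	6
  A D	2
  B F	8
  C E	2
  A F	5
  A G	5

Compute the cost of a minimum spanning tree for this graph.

27

Kruskal's algorithm — process edges by increasing weight (ties by edge label):
A D (2): add — endpoints in different components.
C E (2): add — endpoints in different components.
A F (5): add — endpoints in different components.
A G (5): add — endpoints in different components.
B C (5): add — endpoints in different components.
F G (6): skip — F and G already connected.
B F (8): add — endpoints in different components.
MST edges: A D, C E, A F, A G, B C, B F; total weight 2+2+5+5+5+8 = 27.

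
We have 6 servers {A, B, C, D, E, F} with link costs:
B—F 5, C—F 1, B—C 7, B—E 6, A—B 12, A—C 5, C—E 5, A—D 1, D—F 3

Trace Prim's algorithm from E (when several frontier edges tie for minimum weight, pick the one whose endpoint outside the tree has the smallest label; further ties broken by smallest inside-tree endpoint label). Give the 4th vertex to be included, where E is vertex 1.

D

Prim, starting at E.
Step 1: frontier [C—E 5, B—E 6] → take C—E (5); add C.
Step 2: frontier [C—F 1, A—C 5, B—C 7, B—E 6] → take C—F (1); add F.
Step 3: frontier [A—C 5, B—C 7, B—E 6, D—F 3, B—F 5] → take D—F (3); add D.
Step 4: frontier [A—C 5, B—C 7, A—D 1, B—E 6, B—F 5] → take A—D (1); add A.
Step 5: frontier [A—B 12, B—C 7, B—E 6, B—F 5] → take B—F (5); add B.
Vertex order: E, C, F, D, A, B. The 4th vertex is D.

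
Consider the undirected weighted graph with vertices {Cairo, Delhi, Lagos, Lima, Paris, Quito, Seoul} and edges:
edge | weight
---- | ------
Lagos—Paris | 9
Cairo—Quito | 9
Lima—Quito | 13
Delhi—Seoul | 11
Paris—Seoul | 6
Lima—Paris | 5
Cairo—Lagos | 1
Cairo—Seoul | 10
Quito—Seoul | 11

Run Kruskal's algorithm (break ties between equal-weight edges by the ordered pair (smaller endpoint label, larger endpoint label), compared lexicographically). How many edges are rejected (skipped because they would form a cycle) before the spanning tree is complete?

Kruskal: consider edges lightest-first.
Cairo—Lagos (1): add. Components now {Cairo,Lagos} {Delhi} {Lima} {Paris} {Quito} {Seoul}
Lima—Paris (5): add. Components now {Cairo,Lagos} {Delhi} {Lima,Paris} {Quito} {Seoul}
Paris—Seoul (6): add. Components now {Cairo,Lagos} {Delhi} {Lima,Paris,Seoul} {Quito}
Cairo—Quito (9): add. Components now {Cairo,Lagos,Quito} {Delhi} {Lima,Paris,Seoul}
Lagos—Paris (9): add. Components now {Cairo,Lagos,Lima,Paris,Quito,Seoul} {Delhi}
Cairo—Seoul (10): skip — Cairo and Seoul already connected.
Delhi—Seoul (11): add. Components now {Cairo,Delhi,Lagos,Lima,Paris,Quito,Seoul}
Edges rejected before the tree was complete: 1.

1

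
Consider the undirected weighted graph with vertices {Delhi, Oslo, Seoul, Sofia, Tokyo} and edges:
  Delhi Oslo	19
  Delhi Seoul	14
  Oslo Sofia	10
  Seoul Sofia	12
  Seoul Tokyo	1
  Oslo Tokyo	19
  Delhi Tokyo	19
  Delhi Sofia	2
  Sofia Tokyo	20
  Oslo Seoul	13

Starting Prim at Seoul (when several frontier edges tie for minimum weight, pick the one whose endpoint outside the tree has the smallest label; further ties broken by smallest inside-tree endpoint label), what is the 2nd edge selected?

Seoul-Sofia

Prim's algorithm from Seoul:
Step 1: cheapest edge leaving the tree is Seoul Tokyo (1); add Tokyo.
Step 2: cheapest edge leaving the tree is Seoul Sofia (12); add Sofia.
Step 3: cheapest edge leaving the tree is Delhi Sofia (2); add Delhi.
Step 4: cheapest edge leaving the tree is Oslo Sofia (10); add Oslo.
The 2nd edge added is Seoul Sofia.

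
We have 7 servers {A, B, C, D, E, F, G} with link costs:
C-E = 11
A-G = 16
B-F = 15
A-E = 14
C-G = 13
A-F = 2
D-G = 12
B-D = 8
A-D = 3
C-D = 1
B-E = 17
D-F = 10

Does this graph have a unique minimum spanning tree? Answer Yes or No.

Yes

Sort edges by weight, then run Kruskal:
C-D (1): add. Components now {A} {B} {C,D} {E} {F} {G}
A-F (2): add. Components now {A,F} {B} {C,D} {E} {G}
A-D (3): add. Components now {A,C,D,F} {B} {E} {G}
B-D (8): add. Components now {A,B,C,D,F} {E} {G}
D-F (10): skip — D and F already connected.
C-E (11): add. Components now {A,B,C,D,E,F} {G}
D-G (12): add. Components now {A,B,C,D,E,F,G}
Every non-tree edge has weight strictly greater than the heaviest edge on the tree path between its endpoints, so the MST is unique.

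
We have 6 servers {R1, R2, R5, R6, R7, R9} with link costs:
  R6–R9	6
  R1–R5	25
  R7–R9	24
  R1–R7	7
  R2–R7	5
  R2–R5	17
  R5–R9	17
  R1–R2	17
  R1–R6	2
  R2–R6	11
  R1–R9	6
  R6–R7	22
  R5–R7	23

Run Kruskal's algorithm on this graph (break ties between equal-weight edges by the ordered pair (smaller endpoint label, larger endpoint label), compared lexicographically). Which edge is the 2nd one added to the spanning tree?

R2-R7

Sort edges by weight, then run Kruskal:
R1–R6 (2): add. Components now {R7} {R2} {R1,R6} {R9} {R5}
R2–R7 (5): add. Components now {R2,R7} {R1,R6} {R9} {R5}
R1–R9 (6): add. Components now {R2,R7} {R1,R6,R9} {R5}
R6–R9 (6): skip — R9 and R6 already connected.
R1–R7 (7): add. Components now {R1,R2,R6,R7,R9} {R5}
R2–R6 (11): skip — R2 and R6 already connected.
R1–R2 (17): skip — R2 and R1 already connected.
R2–R5 (17): add. Components now {R1,R2,R5,R6,R7,R9}
The 2nd edge added is R2–R7.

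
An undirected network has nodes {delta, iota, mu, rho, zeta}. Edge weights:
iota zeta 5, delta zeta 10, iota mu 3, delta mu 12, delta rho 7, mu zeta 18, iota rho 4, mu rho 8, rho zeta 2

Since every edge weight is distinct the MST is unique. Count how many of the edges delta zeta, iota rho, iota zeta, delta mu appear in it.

Kruskal's algorithm — process edges by increasing weight (ties by edge label):
rho zeta (2): add — endpoints in different components.
iota mu (3): add — endpoints in different components.
iota rho (4): add — endpoints in different components.
iota zeta (5): skip — iota and zeta already connected.
delta rho (7): add — endpoints in different components.
MST edge set: {rho zeta, iota mu, iota rho, delta rho}.
Of the listed edges, {iota rho} are in the MST → 1.

1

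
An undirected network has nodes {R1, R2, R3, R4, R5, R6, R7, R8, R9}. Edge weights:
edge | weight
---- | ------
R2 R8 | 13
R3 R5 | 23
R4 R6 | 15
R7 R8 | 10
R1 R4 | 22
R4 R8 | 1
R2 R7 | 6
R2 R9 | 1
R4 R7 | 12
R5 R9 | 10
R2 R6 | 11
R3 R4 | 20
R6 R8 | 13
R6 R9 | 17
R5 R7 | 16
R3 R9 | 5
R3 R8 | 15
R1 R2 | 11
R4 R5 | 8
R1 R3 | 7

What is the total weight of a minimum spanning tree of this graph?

Prim's algorithm from R2:
Step 1: cheapest edge leaving the tree is R2 R9 (1); add R9.
Step 2: cheapest edge leaving the tree is R3 R9 (5); add R3.
Step 3: cheapest edge leaving the tree is R2 R7 (6); add R7.
Step 4: cheapest edge leaving the tree is R1 R3 (7); add R1.
Step 5: cheapest edge leaving the tree is R5 R9 (10); add R5.
Step 6: cheapest edge leaving the tree is R4 R5 (8); add R4.
Step 7: cheapest edge leaving the tree is R4 R8 (1); add R8.
Step 8: cheapest edge leaving the tree is R2 R6 (11); add R6.
MST edges: R2 R9, R3 R9, R2 R7, R1 R3, R5 R9, R4 R5, R4 R8, R2 R6; total weight 1+5+6+7+10+8+1+11 = 49.

49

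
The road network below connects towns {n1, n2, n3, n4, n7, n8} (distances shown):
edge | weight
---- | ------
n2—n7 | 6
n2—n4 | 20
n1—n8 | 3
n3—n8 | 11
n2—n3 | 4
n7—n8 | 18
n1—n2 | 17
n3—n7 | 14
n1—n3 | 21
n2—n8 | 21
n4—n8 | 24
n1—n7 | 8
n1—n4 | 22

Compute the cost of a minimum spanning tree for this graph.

Kruskal's algorithm — process edges by increasing weight (ties by edge label):
n1—n8 (3): add — endpoints in different components.
n2—n3 (4): add — endpoints in different components.
n2—n7 (6): add — endpoints in different components.
n1—n7 (8): add — endpoints in different components.
n3—n8 (11): skip — n3 and n8 already connected.
n3—n7 (14): skip — n3 and n7 already connected.
n1—n2 (17): skip — n1 and n2 already connected.
n7—n8 (18): skip — n8 and n7 already connected.
n2—n4 (20): add — endpoints in different components.
MST edges: n1—n8, n2—n3, n2—n7, n1—n7, n2—n4; total weight 3+4+6+8+20 = 41.

41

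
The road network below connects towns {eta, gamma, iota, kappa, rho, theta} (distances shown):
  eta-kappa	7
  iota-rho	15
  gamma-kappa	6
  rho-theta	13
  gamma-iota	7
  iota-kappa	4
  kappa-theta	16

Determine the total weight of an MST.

45

Sort edges by weight, then run Kruskal:
iota-kappa (4): add — endpoints in different components.
gamma-kappa (6): add — endpoints in different components.
eta-kappa (7): add — endpoints in different components.
gamma-iota (7): skip — gamma and iota already connected.
rho-theta (13): add — endpoints in different components.
iota-rho (15): add — endpoints in different components.
MST edges: iota-kappa, gamma-kappa, eta-kappa, rho-theta, iota-rho; total weight 4+6+7+13+15 = 45.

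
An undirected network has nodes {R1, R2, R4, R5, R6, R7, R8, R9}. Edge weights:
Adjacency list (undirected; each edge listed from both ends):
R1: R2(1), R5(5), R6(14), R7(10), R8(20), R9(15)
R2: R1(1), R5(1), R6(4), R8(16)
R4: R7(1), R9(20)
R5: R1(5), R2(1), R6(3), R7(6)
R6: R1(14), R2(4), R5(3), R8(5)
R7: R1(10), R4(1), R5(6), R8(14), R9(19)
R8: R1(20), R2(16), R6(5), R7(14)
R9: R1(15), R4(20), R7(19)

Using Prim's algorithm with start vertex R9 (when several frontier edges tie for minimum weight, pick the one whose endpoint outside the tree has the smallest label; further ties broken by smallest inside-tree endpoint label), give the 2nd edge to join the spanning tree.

Prim's algorithm from R9:
Step 1: cheapest edge leaving the tree is R1 R9 (15); add R1.
Step 2: cheapest edge leaving the tree is R1 R2 (1); add R2.
Step 3: cheapest edge leaving the tree is R2 R5 (1); add R5.
Step 4: cheapest edge leaving the tree is R5 R6 (3); add R6.
Step 5: cheapest edge leaving the tree is R6 R8 (5); add R8.
Step 6: cheapest edge leaving the tree is R5 R7 (6); add R7.
Step 7: cheapest edge leaving the tree is R4 R7 (1); add R4.
The 2nd edge added is R1 R2.

R1-R2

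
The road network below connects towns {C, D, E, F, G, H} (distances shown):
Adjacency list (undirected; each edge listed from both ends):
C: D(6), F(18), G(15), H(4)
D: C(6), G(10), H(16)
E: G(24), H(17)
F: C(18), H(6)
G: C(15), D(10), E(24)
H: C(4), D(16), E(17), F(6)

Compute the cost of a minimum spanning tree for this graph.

Grow the tree from G using Prim:
Step 1: frontier [D G 10, C G 15, E G 24] → take D G (10); add D.
Step 2: frontier [C D 6, D H 16, C G 15, E G 24] → take C D (6); add C.
Step 3: frontier [C H 4, C F 18, D H 16, E G 24] → take C H (4); add H.
Step 4: frontier [C F 18, E G 24, F H 6, E H 17] → take F H (6); add F.
Step 5: frontier [E G 24, E H 17] → take E H (17); add E.
MST edges: D G, C D, C H, F H, E H; total weight 10+6+4+6+17 = 43.

43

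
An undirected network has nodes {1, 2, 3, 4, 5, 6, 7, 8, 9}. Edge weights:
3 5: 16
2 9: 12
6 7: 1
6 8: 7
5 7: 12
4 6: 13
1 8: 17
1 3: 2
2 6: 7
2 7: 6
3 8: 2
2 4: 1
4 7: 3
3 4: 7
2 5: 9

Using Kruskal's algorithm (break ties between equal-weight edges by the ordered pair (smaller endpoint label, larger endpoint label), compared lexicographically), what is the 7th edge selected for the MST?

2-5

Sort edges by weight, then run Kruskal:
2 4 (1): add — endpoints in different components.
6 7 (1): add — endpoints in different components.
1 3 (2): add — endpoints in different components.
3 8 (2): add — endpoints in different components.
4 7 (3): add — endpoints in different components.
2 7 (6): skip — 2 and 7 already connected.
2 6 (7): skip — 2 and 6 already connected.
3 4 (7): add — endpoints in different components.
6 8 (7): skip — 6 and 8 already connected.
2 5 (9): add — endpoints in different components.
2 9 (12): add — endpoints in different components.
The 7th edge added is 2 5.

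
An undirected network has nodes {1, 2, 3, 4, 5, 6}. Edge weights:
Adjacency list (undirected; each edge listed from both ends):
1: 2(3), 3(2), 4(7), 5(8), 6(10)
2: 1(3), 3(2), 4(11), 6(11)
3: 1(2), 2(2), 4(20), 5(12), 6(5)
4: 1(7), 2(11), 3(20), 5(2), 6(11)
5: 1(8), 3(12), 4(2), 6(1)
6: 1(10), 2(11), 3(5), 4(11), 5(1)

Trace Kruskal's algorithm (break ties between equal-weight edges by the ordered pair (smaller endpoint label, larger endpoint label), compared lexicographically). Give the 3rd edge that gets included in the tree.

2-3

Sort edges by weight, then run Kruskal:
5-6 (1): add — endpoints in different components.
1-3 (2): add — endpoints in different components.
2-3 (2): add — endpoints in different components.
4-5 (2): add — endpoints in different components.
1-2 (3): skip — 1 and 2 already connected.
3-6 (5): add — endpoints in different components.
The 3rd edge added is 2-3.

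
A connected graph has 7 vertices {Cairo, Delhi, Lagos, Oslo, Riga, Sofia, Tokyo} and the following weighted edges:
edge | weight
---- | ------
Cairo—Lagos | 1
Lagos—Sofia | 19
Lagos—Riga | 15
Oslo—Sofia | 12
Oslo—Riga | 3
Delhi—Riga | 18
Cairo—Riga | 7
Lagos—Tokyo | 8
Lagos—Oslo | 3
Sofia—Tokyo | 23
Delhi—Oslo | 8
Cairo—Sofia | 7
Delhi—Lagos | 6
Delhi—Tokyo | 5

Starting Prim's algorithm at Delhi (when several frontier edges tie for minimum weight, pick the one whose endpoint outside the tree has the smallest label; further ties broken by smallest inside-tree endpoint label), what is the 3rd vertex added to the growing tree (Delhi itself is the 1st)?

Lagos

Prim, starting at Delhi.
Step 1: frontier [Delhi—Tokyo 5, Delhi—Lagos 6, Delhi—Oslo 8, Delhi—Riga 18] → take Delhi—Tokyo (5); add Tokyo.
Step 2: frontier [Delhi—Lagos 6, Delhi—Oslo 8, Delhi—Riga 18, Lagos—Tokyo 8, Sofia—Tokyo 23] → take Delhi—Lagos (6); add Lagos.
Step 3: frontier [Delhi—Oslo 8, Delhi—Riga 18, Cairo—Lagos 1, Lagos—Oslo 3, Lagos—Riga 15, Lagos—Sofia 19, Sofia—Tokyo 23] → take Cairo—Lagos (1); add Cairo.
Step 4: frontier [Cairo—Riga 7, Cairo—Sofia 7, Delhi—Oslo 8, Delhi—Riga 18, Lagos—Oslo 3, Lagos—Riga 15, Lagos—Sofia 19, Sofia—Tokyo 23] → take Lagos—Oslo (3); add Oslo.
Step 5: frontier [Cairo—Riga 7, Cairo—Sofia 7, Delhi—Riga 18, Lagos—Riga 15, Lagos—Sofia 19, Oslo—Riga 3, Oslo—Sofia 12, Sofia—Tokyo 23] → take Oslo—Riga (3); add Riga.
Step 6: frontier [Cairo—Sofia 7, Lagos—Sofia 19, Oslo—Sofia 12, Sofia—Tokyo 23] → take Cairo—Sofia (7); add Sofia.
Vertex order: Delhi, Tokyo, Lagos, Cairo, Oslo, Riga, Sofia. The 3rd vertex is Lagos.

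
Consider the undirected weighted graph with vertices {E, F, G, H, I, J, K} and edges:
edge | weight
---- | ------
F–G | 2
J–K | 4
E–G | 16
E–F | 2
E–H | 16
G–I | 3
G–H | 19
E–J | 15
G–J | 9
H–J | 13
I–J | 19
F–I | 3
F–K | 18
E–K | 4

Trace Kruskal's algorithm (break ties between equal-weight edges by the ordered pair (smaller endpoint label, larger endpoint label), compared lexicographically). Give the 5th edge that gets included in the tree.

Kruskal: consider edges lightest-first.
E–F (2): add. Components now {E,F} {G} {H} {I} {J} {K}
F–G (2): add. Components now {E,F,G} {H} {I} {J} {K}
F–I (3): add. Components now {E,F,G,I} {H} {J} {K}
G–I (3): skip — G and I already connected.
E–K (4): add. Components now {E,F,G,I,K} {H} {J}
J–K (4): add. Components now {E,F,G,I,J,K} {H}
G–J (9): skip — G and J already connected.
H–J (13): add. Components now {E,F,G,H,I,J,K}
The 5th edge added is J–K.

J-K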